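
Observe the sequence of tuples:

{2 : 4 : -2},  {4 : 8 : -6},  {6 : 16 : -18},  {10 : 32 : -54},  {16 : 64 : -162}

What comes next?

{26 : 128 : -486}

First part: each term is the sum of the two before it, so 2, 4, 6, 10, 16 → 26.
Second part: 4, 8, 16, 32, 64 → 128 (×2 each step).
For the third part, ×3 each step: -2, -6, -18, -54, -162 → -486.
Combining the parts gives {26 : 128 : -486}.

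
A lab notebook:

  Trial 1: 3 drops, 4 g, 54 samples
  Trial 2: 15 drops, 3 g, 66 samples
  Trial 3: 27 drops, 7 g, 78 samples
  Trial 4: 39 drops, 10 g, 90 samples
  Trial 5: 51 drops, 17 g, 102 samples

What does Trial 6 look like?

63 drops, 27 g, 114 samples

Drops: +12 each step, so 3, 15, 27, 39, 51 → 63.
G: 4, 3, 7, 10, 17 → 27 (each term is the sum of the two before it).
Samples goes 54, 66, 78, 90, 102 → 114 (+12 each step).
Combining the parts gives 63 drops, 27 g, 114 samples.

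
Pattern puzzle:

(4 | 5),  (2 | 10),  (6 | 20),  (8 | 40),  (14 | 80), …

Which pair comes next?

First slot: 4, 2, 6, 8, 14 → 22 (each term is the sum of the two before it).
Second slot: 5, 10, 20, 40, 80 → 160 (×2 each step).
Combining the parts gives (22 | 160).

(22 | 160)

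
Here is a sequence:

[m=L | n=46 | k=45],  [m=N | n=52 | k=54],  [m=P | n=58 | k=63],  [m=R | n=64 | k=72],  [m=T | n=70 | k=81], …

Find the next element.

[m=V | n=76 | k=90]

M: L, N, P, R, T → V (letters move forward 2 places in the alphabet).
N: +6 each step; 46, 52, 58, 64, 70 → 76.
K goes 45, 54, 63, 72, 81 → 90 (+9 each step).
Combining the parts gives [m=V | n=76 | k=90].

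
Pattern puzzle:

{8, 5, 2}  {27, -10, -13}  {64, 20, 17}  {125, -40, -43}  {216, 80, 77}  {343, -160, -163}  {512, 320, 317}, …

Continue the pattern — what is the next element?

{729, -640, -643}

First entry — perfect cubes: 2³, 3³, 4³, …: 8, 27, 64, 125, 216, 343, 512 → 729.
Second entry: ×(-2) each step; 5, -10, 20, -40, 80, -160, 320 → -640.
Third entry — always 3 less than the second entry: 2, -13, 17, -43, 77, -163, 317 → -643.
So the next element is {729, -640, -643}.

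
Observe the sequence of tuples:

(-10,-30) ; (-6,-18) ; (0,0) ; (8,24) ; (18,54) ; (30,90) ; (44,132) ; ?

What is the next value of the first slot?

First slot — differences are 4, 6, 8, … (increasing by 2 each time): -10, -6, 0, 8, 18, 30, 44 → 60.

60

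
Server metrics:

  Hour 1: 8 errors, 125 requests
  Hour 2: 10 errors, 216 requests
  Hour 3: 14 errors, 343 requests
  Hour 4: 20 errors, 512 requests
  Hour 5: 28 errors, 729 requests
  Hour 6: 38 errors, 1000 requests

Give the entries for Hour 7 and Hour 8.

50 errors, 1331 requests; 64 errors, 1728 requests

Errors: differences are 2, 4, 6, … (increasing by 2 each time), so 8, 10, 14, 20, 28, 38 → 50 → 64.
Requests: 125, 216, 343, 512, 729, 1000 → 1331 → 1728 (perfect cubes: 5³, 6³, 7³, …).
So the next two records are 50 errors, 1331 requests and 64 errors, 1728 requests.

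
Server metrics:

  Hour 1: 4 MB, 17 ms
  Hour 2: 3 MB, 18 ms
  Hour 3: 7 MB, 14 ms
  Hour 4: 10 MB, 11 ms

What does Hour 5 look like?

MB: each term is the sum of the two before it, so 4, 3, 7, 10 → 17.
Ms — together with the MB always sums to 21: 17, 18, 14, 11 → 4.
Combining the parts gives 17 MB, 4 ms.

17 MB, 4 ms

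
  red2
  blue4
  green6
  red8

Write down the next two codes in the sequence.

Colour: red, blue, green, red → blue → green (repeats red → blue → green).
Second component: +2 each step, so 2, 4, 6, 8 → 10 → 12.
So the next two codes are blue10 and green12.

blue10 then green12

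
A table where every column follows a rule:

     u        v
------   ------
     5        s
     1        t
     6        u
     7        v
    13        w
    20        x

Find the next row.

Column u goes 5, 1, 6, 7, 13, 20 → 33 (each term is the sum of the two before it).
For the column v, letters move forward 1 place in the alphabet: s, t, u, v, w, x → y.
So the next row is 33  y.

33  y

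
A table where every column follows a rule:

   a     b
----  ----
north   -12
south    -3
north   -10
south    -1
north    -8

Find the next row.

south  1

Column a: alternates north ↔ south; north, south, north, south, north → south.
Column b goes -12, -3, -10, -1, -8 → 1 (alternating steps +9, −7, +9, −7, …).
So the next row is south  1.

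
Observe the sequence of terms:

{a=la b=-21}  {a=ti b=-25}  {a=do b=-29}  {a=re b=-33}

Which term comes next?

A: la, ti, do, re → mi (runs through the solfège scale do→ti).
B: -21, -25, -29, -33 → -37 (−4 each step).
So the next term is {a=mi b=-37}.

{a=mi b=-37}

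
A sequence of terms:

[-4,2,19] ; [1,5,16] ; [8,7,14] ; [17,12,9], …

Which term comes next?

[28,19,2]

First coordinate: differences are 5, 7, 9, … (increasing by 2 each time); -4, 1, 8, 17 → 28.
For the second coordinate, each term is the sum of the two before it: 2, 5, 7, 12 → 19.
For the third coordinate, together with the second coordinate always sums to 21: 19, 16, 14, 9 → 2.
Putting it together: [28,19,2].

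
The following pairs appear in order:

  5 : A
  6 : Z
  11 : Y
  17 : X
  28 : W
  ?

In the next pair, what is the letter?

V

For the letter, letters move back 1 place in the alphabet, wrapping A→Z: A, Z, Y, X, W → V.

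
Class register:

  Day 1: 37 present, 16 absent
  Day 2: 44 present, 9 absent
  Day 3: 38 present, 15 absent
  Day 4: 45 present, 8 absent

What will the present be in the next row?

Present — alternating steps +7, −6, +7, −6, …: 37, 44, 38, 45 → 39.

39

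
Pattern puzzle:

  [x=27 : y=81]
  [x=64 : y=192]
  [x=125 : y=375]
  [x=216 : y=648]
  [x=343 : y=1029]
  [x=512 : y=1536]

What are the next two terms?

[x=729 : y=2187], [x=1000 : y=3000]

X — perfect cubes: 3³, 4³, 5³, …: 27, 64, 125, 216, 343, 512 → 729 → 1000.
Y: always 3 × the x; 81, 192, 375, 648, 1029, 1536 → 2187 → 3000.
Putting the parts together: [x=729 : y=2187] and then [x=1000 : y=3000].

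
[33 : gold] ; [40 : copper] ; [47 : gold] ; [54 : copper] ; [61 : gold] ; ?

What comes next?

First slot: +7 each step, so 33, 40, 47, 54, 61 → 68.
Metal: gold, copper, gold, copper, gold → copper (alternates gold ↔ copper).
Combining the parts gives [68 : copper].

[68 : copper]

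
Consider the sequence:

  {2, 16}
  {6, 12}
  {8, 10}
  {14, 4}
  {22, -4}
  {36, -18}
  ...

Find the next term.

{58, -40}

First slot: each term is the sum of the two before it; 2, 6, 8, 14, 22, 36 → 58.
Second slot: together with the first slot always sums to 18; 16, 12, 10, 4, -4, -18 → -40.
Putting it together: {58, -40}.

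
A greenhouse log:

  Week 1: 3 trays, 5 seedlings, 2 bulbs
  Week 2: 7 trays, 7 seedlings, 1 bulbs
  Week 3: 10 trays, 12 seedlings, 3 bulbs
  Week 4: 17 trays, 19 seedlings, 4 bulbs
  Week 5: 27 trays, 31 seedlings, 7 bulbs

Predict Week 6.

44 trays, 50 seedlings, 11 bulbs

Trays goes 3, 7, 10, 17, 27 → 44 (each term is the sum of the two before it).
Seedlings goes 5, 7, 12, 19, 31 → 50 (each term is the sum of the two before it).
Bulbs goes 2, 1, 3, 4, 7 → 11 (each term is the sum of the two before it).
So the next record is 44 trays, 50 seedlings, 11 bulbs.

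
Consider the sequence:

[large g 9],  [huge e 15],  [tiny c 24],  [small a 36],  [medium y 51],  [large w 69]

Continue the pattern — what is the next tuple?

Size: repeats large → huge → tiny → small → medium, so large, huge, tiny, small, medium, large → huge.
For the letter, letters move back 2 places in the alphabet, wrapping A→Z: g, e, c, a, y, w → u.
Third component: differences are 6, 9, 12, … (increasing by 3 each time), so 9, 15, 24, 36, 51, 69 → 90.
So the next tuple is [huge u 90].

[huge u 90]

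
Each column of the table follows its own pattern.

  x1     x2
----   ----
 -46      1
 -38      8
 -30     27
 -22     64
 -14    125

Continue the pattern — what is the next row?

-6  216

Column x1: +8 each step; -46, -38, -30, -22, -14 → -6.
Column x2: perfect cubes: 1³, 2³, 3³, …, so 1, 8, 27, 64, 125 → 216.
Combining the parts gives -6  216.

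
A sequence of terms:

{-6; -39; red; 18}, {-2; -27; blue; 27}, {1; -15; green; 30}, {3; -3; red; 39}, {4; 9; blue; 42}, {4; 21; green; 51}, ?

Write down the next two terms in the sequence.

{3; 33; red; 54}, {1; 45; blue; 63}

First coordinate — differences are 4, 3, 2, … (decreasing by 1 each time): -6, -2, 1, 3, 4, 4 → 3 → 1.
Second coordinate: +12 each step; -39, -27, -15, -3, 9, 21 → 33 → 45.
Colour goes red, blue, green, red, blue, green → red → blue (repeats red → blue → green).
Fourth coordinate: alternating steps +9, +3, +9, +3, …, so 18, 27, 30, 39, 42, 51 → 54 → 63.
Putting the parts together: {3; 33; red; 54} and then {1; 45; blue; 63}.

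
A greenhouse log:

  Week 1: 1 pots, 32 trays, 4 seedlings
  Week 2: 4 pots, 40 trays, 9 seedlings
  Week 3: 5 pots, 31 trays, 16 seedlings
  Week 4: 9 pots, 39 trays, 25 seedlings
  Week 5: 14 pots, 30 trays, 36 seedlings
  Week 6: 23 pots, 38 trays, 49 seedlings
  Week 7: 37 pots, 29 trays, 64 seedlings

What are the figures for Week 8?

60 pots, 37 trays, 81 seedlings

Pots — each term is the sum of the two before it: 1, 4, 5, 9, 14, 23, 37 → 60.
Trays: alternating steps +8, −9, +8, −9, …, so 32, 40, 31, 39, 30, 38, 29 → 37.
Seedlings: 4, 9, 16, 25, 36, 49, 64 → 81 (perfect squares: 2², 3², 4², …).
Putting it together: 60 pots, 37 trays, 81 seedlings.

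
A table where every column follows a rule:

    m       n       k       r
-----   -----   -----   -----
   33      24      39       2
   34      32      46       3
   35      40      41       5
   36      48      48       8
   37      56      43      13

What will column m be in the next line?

Column m — +1 each step: 33, 34, 35, 36, 37 → 38.
Column n goes 24, 32, 40, 48, 56 → 64 (+8 each step).
Column k: alternating steps +7, −5, +7, −5, …, so 39, 46, 41, 48, 43 → 50.
Column r goes 2, 3, 5, 8, 13 → 21 (each term is the sum of the two before it).

38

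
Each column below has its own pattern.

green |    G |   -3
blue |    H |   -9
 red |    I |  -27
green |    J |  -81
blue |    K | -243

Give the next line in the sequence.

red  L  -729

Colour: repeats green → blue → red; green, blue, red, green, blue → red.
Letter: letters move forward 1 place in the alphabet, so G, H, I, J, K → L.
Third component: -3, -9, -27, -81, -243 → -729 (×3 each step).
Putting it together: red  L  -729.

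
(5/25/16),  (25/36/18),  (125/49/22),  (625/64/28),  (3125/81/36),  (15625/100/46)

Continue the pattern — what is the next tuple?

(78125/121/58)

For the first component, ×5 each step: 5, 25, 125, 625, 3125, 15625 → 78125.
Second component: perfect squares: 5², 6², 7², …, so 25, 36, 49, 64, 81, 100 → 121.
Third component: differences are 2, 4, 6, … (increasing by 2 each time), so 16, 18, 22, 28, 36, 46 → 58.
Combining the parts gives (78125/121/58).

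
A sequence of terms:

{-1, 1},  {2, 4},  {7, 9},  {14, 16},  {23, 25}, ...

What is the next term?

{34, 36}

First coordinate goes -1, 2, 7, 14, 23 → 34 (differences are 3, 5, 7, … (increasing by 2 each time)).
Second coordinate goes 1, 4, 9, 16, 25 → 36 (perfect squares: 1², 2², 3², …).
So the next term is {34, 36}.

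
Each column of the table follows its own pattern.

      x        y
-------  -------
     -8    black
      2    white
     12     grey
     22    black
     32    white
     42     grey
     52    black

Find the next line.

62  white

Column x — +10 each step: -8, 2, 12, 22, 32, 42, 52 → 62.
Column y — repeats black → white → grey: black, white, grey, black, white, grey, black → white.
So the next line is 62  white.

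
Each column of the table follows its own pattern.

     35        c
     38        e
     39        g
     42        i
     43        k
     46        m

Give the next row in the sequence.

First component: alternating steps +3, +1, +3, +1, …; 35, 38, 39, 42, 43, 46 → 47.
For the letter, letters move forward 2 places in the alphabet: c, e, g, i, k, m → o.
Putting it together: 47  o.

47  o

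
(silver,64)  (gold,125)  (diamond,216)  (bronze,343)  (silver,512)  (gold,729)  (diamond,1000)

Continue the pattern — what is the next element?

(bronze,1331)

Rank: repeats silver → gold → diamond → bronze, so silver, gold, diamond, bronze, silver, gold, diamond → bronze.
Second component goes 64, 125, 216, 343, 512, 729, 1000 → 1331 (perfect cubes: 4³, 5³, 6³, …).
Putting it together: (bronze,1331).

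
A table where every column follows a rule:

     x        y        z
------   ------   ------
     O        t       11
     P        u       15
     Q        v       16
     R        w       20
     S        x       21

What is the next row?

Column x — letters move forward 1 place in the alphabet: O, P, Q, R, S → T.
For the column y, letters move forward 1 place in the alphabet: t, u, v, w, x → y.
Column z — alternating steps +4, +1, +4, +1, …: 11, 15, 16, 20, 21 → 25.
Combining the parts gives T  y  25.

T  y  25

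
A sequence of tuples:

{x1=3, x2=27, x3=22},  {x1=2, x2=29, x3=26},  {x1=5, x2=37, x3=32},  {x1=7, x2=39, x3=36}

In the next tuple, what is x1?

For the x1, each term is the sum of the two before it: 3, 2, 5, 7 → 12.

12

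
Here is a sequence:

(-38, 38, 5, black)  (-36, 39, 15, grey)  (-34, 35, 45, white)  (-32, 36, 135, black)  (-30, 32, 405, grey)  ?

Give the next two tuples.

First slot — +2 each step: -38, -36, -34, -32, -30 → -28 → -26.
Second slot goes 38, 39, 35, 36, 32 → 33 → 29 (alternating steps +1, −4, +1, −4, …).
Third slot — ×3 each step: 5, 15, 45, 135, 405 → 1215 → 3645.
Shade: black, grey, white, black, grey → white → black (repeats black → grey → white).
So the next two tuples are (-28, 33, 1215, white) and (-26, 29, 3645, black).

(-28, 33, 1215, white), (-26, 29, 3645, black)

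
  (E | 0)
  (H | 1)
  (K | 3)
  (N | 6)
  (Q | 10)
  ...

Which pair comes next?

(T | 15)

Letter goes E, H, K, N, Q → T (letters move forward 3 places in the alphabet).
Second coordinate — differences are 1, 2, 3, … (increasing by 1 each time): 0, 1, 3, 6, 10 → 15.
So the next pair is (T | 15).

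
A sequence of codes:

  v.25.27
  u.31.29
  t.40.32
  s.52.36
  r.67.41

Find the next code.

Letter: letters move back 1 place in the alphabet; v, u, t, s, r → q.
Second component — differences are 6, 9, 12, … (increasing by 3 each time): 25, 31, 40, 52, 67 → 85.
Third component: differences are 2, 3, 4, … (increasing by 1 each time); 27, 29, 32, 36, 41 → 47.
So the next code is q.85.47.

q.85.47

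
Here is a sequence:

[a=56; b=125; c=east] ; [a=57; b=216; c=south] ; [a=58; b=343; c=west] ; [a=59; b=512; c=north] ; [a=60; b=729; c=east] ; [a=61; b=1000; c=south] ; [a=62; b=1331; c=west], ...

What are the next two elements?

A: 56, 57, 58, 59, 60, 61, 62 → 63 → 64 (+1 each step).
For the b, perfect cubes: 5³, 6³, 7³, …: 125, 216, 343, 512, 729, 1000, 1331 → 1728 → 2197.
C goes east, south, west, north, east, south, west → north → east (repeats east → south → west → north).
Putting the parts together: [a=63; b=1728; c=north] and then [a=64; b=2197; c=east].

[a=63; b=1728; c=north], [a=64; b=2197; c=east]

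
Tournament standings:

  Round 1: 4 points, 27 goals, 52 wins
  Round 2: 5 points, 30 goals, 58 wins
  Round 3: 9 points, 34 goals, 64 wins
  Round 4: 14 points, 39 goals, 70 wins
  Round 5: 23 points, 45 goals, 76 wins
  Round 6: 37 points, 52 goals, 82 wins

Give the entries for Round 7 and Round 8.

60 points, 60 goals, 88 wins; 97 points, 69 goals, 94 wins

Points: 4, 5, 9, 14, 23, 37 → 60 → 97 (each term is the sum of the two before it).
Goals — differences are 3, 4, 5, … (increasing by 1 each time): 27, 30, 34, 39, 45, 52 → 60 → 69.
Wins — +6 each step: 52, 58, 64, 70, 76, 82 → 88 → 94.
Putting the parts together: 60 points, 60 goals, 88 wins and then 97 points, 69 goals, 94 wins.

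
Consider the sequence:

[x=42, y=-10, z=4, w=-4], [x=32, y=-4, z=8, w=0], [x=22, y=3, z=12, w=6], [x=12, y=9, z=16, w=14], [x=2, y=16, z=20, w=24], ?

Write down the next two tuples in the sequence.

[x=-8, y=22, z=24, w=36], [x=-18, y=29, z=28, w=50]

X: 42, 32, 22, 12, 2 → -8 → -18 (−10 each step).
Y goes -10, -4, 3, 9, 16 → 22 → 29 (alternating steps +6, +7, +6, +7, …).
Z: 4, 8, 12, 16, 20 → 24 → 28 (+4 each step).
W: differences are 4, 6, 8, … (increasing by 2 each time), so -4, 0, 6, 14, 24 → 36 → 50.
So the next two tuples are [x=-8, y=22, z=24, w=36] and [x=-18, y=29, z=28, w=50].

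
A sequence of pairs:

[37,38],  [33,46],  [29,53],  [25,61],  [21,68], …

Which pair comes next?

First value: 37, 33, 29, 25, 21 → 17 (−4 each step).
Second value goes 38, 46, 53, 61, 68 → 76 (alternating steps +8, +7, +8, +7, …).
So the next pair is [17,76].

[17,76]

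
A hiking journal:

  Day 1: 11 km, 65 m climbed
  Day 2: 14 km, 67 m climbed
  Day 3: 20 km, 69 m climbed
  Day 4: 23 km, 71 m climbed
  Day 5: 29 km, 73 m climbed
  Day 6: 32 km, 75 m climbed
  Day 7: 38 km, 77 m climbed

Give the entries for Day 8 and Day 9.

Km: alternating steps +3, +6, +3, +6, …, so 11, 14, 20, 23, 29, 32, 38 → 41 → 47.
For the m climbed, +2 each step: 65, 67, 69, 71, 73, 75, 77 → 79 → 81.
So the next two rows are 41 km, 79 m climbed and 47 km, 81 m climbed.

41 km, 79 m climbed; 47 km, 81 m climbed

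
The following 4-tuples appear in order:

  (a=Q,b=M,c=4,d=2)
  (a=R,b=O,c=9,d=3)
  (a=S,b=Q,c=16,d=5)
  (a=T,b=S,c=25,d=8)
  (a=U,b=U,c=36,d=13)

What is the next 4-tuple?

A goes Q, R, S, T, U → V (letters move forward 1 place in the alphabet).
For the b, letters move forward 2 places in the alphabet: M, O, Q, S, U → W.
C: perfect squares: 2², 3², 4², …, so 4, 9, 16, 25, 36 → 49.
D: each term is the sum of the two before it, so 2, 3, 5, 8, 13 → 21.
Putting it together: (a=V,b=W,c=49,d=21).

(a=V,b=W,c=49,d=21)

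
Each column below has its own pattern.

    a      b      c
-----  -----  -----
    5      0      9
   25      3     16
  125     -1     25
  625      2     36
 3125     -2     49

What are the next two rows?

15625  1  64; 78125  -3  81

For the column a, ×5 each step: 5, 25, 125, 625, 3125 → 15625 → 78125.
Column b: 0, 3, -1, 2, -2 → 1 → -3 (alternating steps +3, −4, +3, −4, …).
For the column c, perfect squares: 3², 4², 5², …: 9, 16, 25, 36, 49 → 64 → 81.
Putting the parts together: 15625  1  64 and then 78125  -3  81.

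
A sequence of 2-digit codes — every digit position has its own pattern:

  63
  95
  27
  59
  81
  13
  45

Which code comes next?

77

First digit goes 6, 9, 2, 5, 8, 1, 4 → 7 (+3 each step, mod 10).
Second digit: 3, 5, 7, 9, 1, 3, 5 → 7 (+2 each step, mod 10).
Combining the parts gives 77.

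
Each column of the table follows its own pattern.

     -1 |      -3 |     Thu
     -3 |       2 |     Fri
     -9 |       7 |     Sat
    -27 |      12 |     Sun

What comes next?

First component goes -1, -3, -9, -27 → -81 (×3 each step).
Second component: +5 each step, so -3, 2, 7, 12 → 17.
Day goes Thu, Fri, Sat, Sun → Mon (runs through the weekdays Mon→Sun).
Combining the parts gives -81  17  Mon.

-81  17  Mon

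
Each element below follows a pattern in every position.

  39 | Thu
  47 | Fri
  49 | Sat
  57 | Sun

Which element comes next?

59 | Mon

For the first value, alternating steps +8, +2, +8, +2, …: 39, 47, 49, 57 → 59.
Day: runs through the weekdays Mon→Sun, so Thu, Fri, Sat, Sun → Mon.
Combining the parts gives 59 | Mon.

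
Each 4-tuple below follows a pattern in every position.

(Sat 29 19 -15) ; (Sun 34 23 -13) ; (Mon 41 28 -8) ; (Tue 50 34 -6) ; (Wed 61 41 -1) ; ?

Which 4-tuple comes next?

Day: runs through the weekdays Mon→Sun, so Sat, Sun, Mon, Tue, Wed → Thu.
Second entry: 29, 34, 41, 50, 61 → 74 (differences are 5, 7, 9, … (increasing by 2 each time)).
Third entry: differences are 4, 5, 6, … (increasing by 1 each time), so 19, 23, 28, 34, 41 → 49.
Fourth entry goes -15, -13, -8, -6, -1 → 1 (alternating steps +2, +5, +2, +5, …).
Putting it together: (Thu 74 49 1).

(Thu 74 49 1)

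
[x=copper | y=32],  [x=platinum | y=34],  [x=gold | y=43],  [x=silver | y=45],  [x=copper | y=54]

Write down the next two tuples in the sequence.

[x=platinum | y=56], [x=gold | y=65]

X: repeats copper → platinum → gold → silver, so copper, platinum, gold, silver, copper → platinum → gold.
Y — alternating steps +2, +9, +2, +9, …: 32, 34, 43, 45, 54 → 56 → 65.
So the next two tuples are [x=platinum | y=56] and [x=gold | y=65].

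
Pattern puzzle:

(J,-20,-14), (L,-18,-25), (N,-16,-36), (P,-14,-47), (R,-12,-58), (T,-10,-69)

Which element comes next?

Letter — letters move forward 2 places in the alphabet: J, L, N, P, R, T → V.
For the second component, +2 each step: -20, -18, -16, -14, -12, -10 → -8.
Third component goes -14, -25, -36, -47, -58, -69 → -80 (−11 each step).
Putting it together: (V,-8,-80).

(V,-8,-80)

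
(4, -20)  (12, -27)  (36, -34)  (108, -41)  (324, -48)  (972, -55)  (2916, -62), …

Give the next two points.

(8748, -69), (26244, -76)

First coordinate — ×3 each step: 4, 12, 36, 108, 324, 972, 2916 → 8748 → 26244.
Second coordinate: −7 each step; -20, -27, -34, -41, -48, -55, -62 → -69 → -76.
Putting the parts together: (8748, -69) and then (26244, -76).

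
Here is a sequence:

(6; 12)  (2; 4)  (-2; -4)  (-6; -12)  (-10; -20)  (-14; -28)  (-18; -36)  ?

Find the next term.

(-22; -44)

First coordinate — −4 each step: 6, 2, -2, -6, -10, -14, -18 → -22.
Second coordinate — always 2 × the first coordinate: 12, 4, -4, -12, -20, -28, -36 → -44.
Combining the parts gives (-22; -44).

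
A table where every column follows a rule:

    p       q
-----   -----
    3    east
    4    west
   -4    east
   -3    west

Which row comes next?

Column p: alternating steps +1, −8, +1, −8, …, so 3, 4, -4, -3 → -11.
Column q: alternates east ↔ west; east, west, east, west → east.
Putting it together: -11  east.

-11  east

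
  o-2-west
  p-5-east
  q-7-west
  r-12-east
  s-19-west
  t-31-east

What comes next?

Letter: letters move forward 1 place in the alphabet, so o, p, q, r, s, t → u.
Second component goes 2, 5, 7, 12, 19, 31 → 50 (each term is the sum of the two before it).
Direction — alternates west ↔ east: west, east, west, east, west, east → west.
So the next token is u-50-west.

u-50-west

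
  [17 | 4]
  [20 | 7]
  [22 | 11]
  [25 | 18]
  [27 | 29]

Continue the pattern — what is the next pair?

[30 | 47]

First coordinate: alternating steps +3, +2, +3, +2, …; 17, 20, 22, 25, 27 → 30.
Second coordinate — each term is the sum of the two before it: 4, 7, 11, 18, 29 → 47.
So the next pair is [30 | 47].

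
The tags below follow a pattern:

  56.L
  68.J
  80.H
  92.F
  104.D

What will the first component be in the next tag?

First component: 56, 68, 80, 92, 104 → 116 (+12 each step).

116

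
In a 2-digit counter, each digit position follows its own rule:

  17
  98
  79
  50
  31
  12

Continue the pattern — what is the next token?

93

For the first digit, −2 each step, mod 10: 1, 9, 7, 5, 3, 1 → 9.
Second digit — +1 each step, mod 10: 7, 8, 9, 0, 1, 2 → 3.
Combining the parts gives 93.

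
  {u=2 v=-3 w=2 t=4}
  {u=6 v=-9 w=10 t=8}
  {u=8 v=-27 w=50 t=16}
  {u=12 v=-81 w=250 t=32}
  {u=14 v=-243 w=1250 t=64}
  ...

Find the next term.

U: alternating steps +4, +2, +4, +2, …; 2, 6, 8, 12, 14 → 18.
V — ×3 each step: -3, -9, -27, -81, -243 → -729.
W goes 2, 10, 50, 250, 1250 → 6250 (×5 each step).
T: ×2 each step, so 4, 8, 16, 32, 64 → 128.
Putting it together: {u=18 v=-729 w=6250 t=128}.

{u=18 v=-729 w=6250 t=128}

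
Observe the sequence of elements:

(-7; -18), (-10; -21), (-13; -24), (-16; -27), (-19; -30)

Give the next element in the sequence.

For the first part, −3 each step: -7, -10, -13, -16, -19 → -22.
Second part: always 11 less than the first part, so -18, -21, -24, -27, -30 → -33.
So the next element is (-22; -33).

(-22; -33)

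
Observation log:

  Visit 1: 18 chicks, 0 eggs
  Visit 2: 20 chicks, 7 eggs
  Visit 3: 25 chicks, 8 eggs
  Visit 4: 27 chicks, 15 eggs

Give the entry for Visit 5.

For the chicks, alternating steps +2, +5, +2, +5, …: 18, 20, 25, 27 → 32.
For the eggs, alternating steps +7, +1, +7, +1, …: 0, 7, 8, 15 → 16.
So the next record is 32 chicks, 16 eggs.

32 chicks, 16 eggs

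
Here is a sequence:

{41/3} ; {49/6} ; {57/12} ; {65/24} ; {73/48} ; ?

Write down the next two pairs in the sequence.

First slot: 41, 49, 57, 65, 73 → 81 → 89 (+8 each step).
Second slot: ×2 each step, so 3, 6, 12, 24, 48 → 96 → 192.
So the next two pairs are {81/96} and {89/192}.

{81/96}, {89/192}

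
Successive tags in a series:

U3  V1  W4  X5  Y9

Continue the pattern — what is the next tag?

Letter goes U, V, W, X, Y → Z (letters move forward 1 place in the alphabet).
For the second component, each term is the sum of the two before it: 3, 1, 4, 5, 9 → 14.
So the next tag is Z14.

Z14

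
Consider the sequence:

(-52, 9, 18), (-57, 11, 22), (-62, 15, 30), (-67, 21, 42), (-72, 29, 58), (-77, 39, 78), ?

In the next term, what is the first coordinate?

-82

First coordinate: −5 each step, so -52, -57, -62, -67, -72, -77 → -82.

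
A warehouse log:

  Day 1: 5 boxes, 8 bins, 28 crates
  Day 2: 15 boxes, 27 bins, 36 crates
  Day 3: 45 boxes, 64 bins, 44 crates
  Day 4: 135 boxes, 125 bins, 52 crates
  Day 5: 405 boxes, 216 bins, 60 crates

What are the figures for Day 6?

Boxes: 5, 15, 45, 135, 405 → 1215 (×3 each step).
Bins: perfect cubes: 2³, 3³, 4³, …, so 8, 27, 64, 125, 216 → 343.
For the crates, +8 each step: 28, 36, 44, 52, 60 → 68.
Putting it together: 1215 boxes, 343 bins, 68 crates.

1215 boxes, 343 bins, 68 crates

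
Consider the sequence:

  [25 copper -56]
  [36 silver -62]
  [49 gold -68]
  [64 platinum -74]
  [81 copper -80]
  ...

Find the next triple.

[100 silver -86]

First entry goes 25, 36, 49, 64, 81 → 100 (perfect squares: 5², 6², 7², …).
Metal: repeats copper → silver → gold → platinum; copper, silver, gold, platinum, copper → silver.
For the third entry, −6 each step: -56, -62, -68, -74, -80 → -86.
Putting it together: [100 silver -86].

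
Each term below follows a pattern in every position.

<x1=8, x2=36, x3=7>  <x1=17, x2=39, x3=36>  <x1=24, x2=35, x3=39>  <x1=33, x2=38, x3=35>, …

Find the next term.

For the x1, alternating steps +9, +7, +9, +7, …: 8, 17, 24, 33 → 40.
X2 — alternating steps +3, −4, +3, −4, …: 36, 39, 35, 38 → 34.
X3 goes 7, 36, 39, 35 → 38 (always the previous value of the x2).
Combining the parts gives <x1=40, x2=34, x3=38>.

<x1=40, x2=34, x3=38>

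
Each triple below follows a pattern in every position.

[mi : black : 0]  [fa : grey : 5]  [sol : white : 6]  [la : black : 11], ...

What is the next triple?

[ti : grey : 12]

For the note, runs through the solfège scale do→ti: mi, fa, sol, la → ti.
Shade — repeats black → grey → white: black, grey, white, black → grey.
Third entry: alternating steps +5, +1, +5, +1, …, so 0, 5, 6, 11 → 12.
Combining the parts gives [ti : grey : 12].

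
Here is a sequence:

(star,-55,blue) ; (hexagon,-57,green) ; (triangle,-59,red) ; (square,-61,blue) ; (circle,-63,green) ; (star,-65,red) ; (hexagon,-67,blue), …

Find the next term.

Shape — repeats star → hexagon → triangle → square → circle: star, hexagon, triangle, square, circle, star, hexagon → triangle.
Second slot: -55, -57, -59, -61, -63, -65, -67 → -69 (−2 each step).
Colour — repeats blue → green → red: blue, green, red, blue, green, red, blue → green.
Combining the parts gives (triangle,-69,green).

(triangle,-69,green)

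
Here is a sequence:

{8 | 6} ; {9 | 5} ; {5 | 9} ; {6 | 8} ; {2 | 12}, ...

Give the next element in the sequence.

{3 | 11}

First entry: alternating steps +1, −4, +1, −4, …, so 8, 9, 5, 6, 2 → 3.
Second entry: together with the first entry always sums to 14; 6, 5, 9, 8, 12 → 11.
Putting it together: {3 | 11}.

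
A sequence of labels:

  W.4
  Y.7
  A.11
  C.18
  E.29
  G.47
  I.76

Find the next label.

K.123

Letter — letters move forward 2 places in the alphabet, wrapping Z→A: W, Y, A, C, E, G, I → K.
Second component — each term is the sum of the two before it: 4, 7, 11, 18, 29, 47, 76 → 123.
Putting it together: K.123.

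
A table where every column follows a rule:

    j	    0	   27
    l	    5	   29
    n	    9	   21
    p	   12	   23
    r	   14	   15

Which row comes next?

Letter goes j, l, n, p, r → t (letters move forward 2 places in the alphabet).
Second component goes 0, 5, 9, 12, 14 → 15 (differences are 5, 4, 3, … (decreasing by 1 each time)).
Third component goes 27, 29, 21, 23, 15 → 17 (alternating steps +2, −8, +2, −8, …).
Putting it together: t  15  17.

t  15  17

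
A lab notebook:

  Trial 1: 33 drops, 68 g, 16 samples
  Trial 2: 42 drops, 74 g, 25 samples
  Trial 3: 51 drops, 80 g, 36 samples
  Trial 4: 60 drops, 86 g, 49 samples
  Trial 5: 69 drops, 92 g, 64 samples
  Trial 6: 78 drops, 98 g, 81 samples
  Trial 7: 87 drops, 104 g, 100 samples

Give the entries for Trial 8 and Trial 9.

96 drops, 110 g, 121 samples; 105 drops, 116 g, 144 samples

Drops: +9 each step; 33, 42, 51, 60, 69, 78, 87 → 96 → 105.
For the g, +6 each step: 68, 74, 80, 86, 92, 98, 104 → 110 → 116.
Samples: 16, 25, 36, 49, 64, 81, 100 → 121 → 144 (perfect squares: 4², 5², 6², …).
So the next two records are 96 drops, 110 g, 121 samples and 105 drops, 116 g, 144 samples.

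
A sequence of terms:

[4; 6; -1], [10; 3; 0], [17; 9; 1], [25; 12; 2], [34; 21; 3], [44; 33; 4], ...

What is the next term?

[55; 54; 5]

First component: differences are 6, 7, 8, … (increasing by 1 each time), so 4, 10, 17, 25, 34, 44 → 55.
Second component: 6, 3, 9, 12, 21, 33 → 54 (each term is the sum of the two before it).
Third component: +1 each step; -1, 0, 1, 2, 3, 4 → 5.
Combining the parts gives [55; 54; 5].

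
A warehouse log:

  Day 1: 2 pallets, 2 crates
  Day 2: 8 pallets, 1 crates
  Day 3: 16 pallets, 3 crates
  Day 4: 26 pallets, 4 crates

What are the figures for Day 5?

Pallets goes 2, 8, 16, 26 → 38 (differences are 6, 8, 10, … (increasing by 2 each time)).
Crates goes 2, 1, 3, 4 → 7 (each term is the sum of the two before it).
Putting it together: 38 pallets, 7 crates.

38 pallets, 7 crates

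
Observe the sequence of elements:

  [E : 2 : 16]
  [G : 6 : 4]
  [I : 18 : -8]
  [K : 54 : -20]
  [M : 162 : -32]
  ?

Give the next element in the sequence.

Letter — letters move forward 2 places in the alphabet: E, G, I, K, M → O.
Second coordinate: 2, 6, 18, 54, 162 → 486 (×3 each step).
Third coordinate: −12 each step, so 16, 4, -8, -20, -32 → -44.
Combining the parts gives [O : 486 : -44].

[O : 486 : -44]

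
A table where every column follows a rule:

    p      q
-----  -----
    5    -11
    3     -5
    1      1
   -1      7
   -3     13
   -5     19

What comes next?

-7  25

Column p: 5, 3, 1, -1, -3, -5 → -7 (−2 each step).
Column q — +6 each step: -11, -5, 1, 7, 13, 19 → 25.
Putting it together: -7  25.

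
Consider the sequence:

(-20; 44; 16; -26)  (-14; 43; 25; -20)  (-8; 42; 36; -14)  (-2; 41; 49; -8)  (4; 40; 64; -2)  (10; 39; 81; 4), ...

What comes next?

(16; 38; 100; 10)

For the first slot, +6 each step: -20, -14, -8, -2, 4, 10 → 16.
For the second slot, −1 each step: 44, 43, 42, 41, 40, 39 → 38.
For the third slot, perfect squares: 4², 5², 6², …: 16, 25, 36, 49, 64, 81 → 100.
Fourth slot: always 6 less than the first slot, so -26, -20, -14, -8, -2, 4 → 10.
Combining the parts gives (16; 38; 100; 10).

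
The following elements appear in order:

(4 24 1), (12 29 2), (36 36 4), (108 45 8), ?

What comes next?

(324 56 16)

First value: 4, 12, 36, 108 → 324 (×3 each step).
For the second value, differences are 5, 7, 9, … (increasing by 2 each time): 24, 29, 36, 45 → 56.
Third value: 1, 2, 4, 8 → 16 (×2 each step).
So the next element is (324 56 16).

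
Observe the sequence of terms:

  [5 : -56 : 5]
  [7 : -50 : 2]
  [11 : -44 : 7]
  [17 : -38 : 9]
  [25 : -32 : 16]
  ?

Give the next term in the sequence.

First entry: differences are 2, 4, 6, … (increasing by 2 each time), so 5, 7, 11, 17, 25 → 35.
Second entry: -56, -50, -44, -38, -32 → -26 (+6 each step).
Third entry goes 5, 2, 7, 9, 16 → 25 (each term is the sum of the two before it).
So the next term is [35 : -26 : 25].

[35 : -26 : 25]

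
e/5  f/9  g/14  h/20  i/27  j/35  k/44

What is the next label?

l/54

For the letter, letters move forward 1 place in the alphabet: e, f, g, h, i, j, k → l.
Second component: differences are 4, 5, 6, … (increasing by 1 each time), so 5, 9, 14, 20, 27, 35, 44 → 54.
Putting it together: l/54.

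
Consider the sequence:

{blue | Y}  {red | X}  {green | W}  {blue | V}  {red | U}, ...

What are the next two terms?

{green | T}, {blue | S}

Colour goes blue, red, green, blue, red → green → blue (repeats blue → red → green).
Letter — letters move back 1 place in the alphabet: Y, X, W, V, U → T → S.
So the next two terms are {green | T} and {blue | S}.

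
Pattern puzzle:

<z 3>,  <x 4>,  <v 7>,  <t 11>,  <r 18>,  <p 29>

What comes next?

<n 47>

Letter: letters move back 2 places in the alphabet, so z, x, v, t, r, p → n.
Second slot: 3, 4, 7, 11, 18, 29 → 47 (each term is the sum of the two before it).
So the next element is <n 47>.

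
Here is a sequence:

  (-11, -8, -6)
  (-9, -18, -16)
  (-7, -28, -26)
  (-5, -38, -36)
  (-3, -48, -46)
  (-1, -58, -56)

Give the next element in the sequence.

(1, -68, -66)

First slot — +2 each step: -11, -9, -7, -5, -3, -1 → 1.
For the second slot, −10 each step: -8, -18, -28, -38, -48, -58 → -68.
Third slot: -6, -16, -26, -36, -46, -56 → -66 (always 2 more than the second slot).
Putting it together: (1, -68, -66).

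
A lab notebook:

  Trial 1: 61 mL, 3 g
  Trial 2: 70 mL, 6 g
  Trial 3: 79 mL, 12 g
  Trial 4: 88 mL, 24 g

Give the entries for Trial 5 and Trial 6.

For the mL, +9 each step: 61, 70, 79, 88 → 97 → 106.
G: 3, 6, 12, 24 → 48 → 96 (×2 each step).
So the next two rows are 97 mL, 48 g and 106 mL, 96 g.

97 mL, 48 g; 106 mL, 96 g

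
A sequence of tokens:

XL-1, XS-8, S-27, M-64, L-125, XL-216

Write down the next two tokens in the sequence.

XS-343 then S-512

Size goes XL, XS, S, M, L, XL → XS → S (repeats XL → XS → S → M → L).
Second component: perfect cubes: 1³, 2³, 3³, …, so 1, 8, 27, 64, 125, 216 → 343 → 512.
So the next two tokens are XS-343 and S-512.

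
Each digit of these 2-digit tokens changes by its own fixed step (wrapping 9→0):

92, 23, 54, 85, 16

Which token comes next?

First digit: +3 each step, mod 10, so 9, 2, 5, 8, 1 → 4.
Second digit: +1 each step, mod 10, so 2, 3, 4, 5, 6 → 7.
Combining the parts gives 47.

47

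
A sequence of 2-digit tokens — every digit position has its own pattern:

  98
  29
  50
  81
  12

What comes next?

43

For the first digit, +3 each step, mod 10: 9, 2, 5, 8, 1 → 4.
Second digit: 8, 9, 0, 1, 2 → 3 (+1 each step, mod 10).
Putting it together: 43.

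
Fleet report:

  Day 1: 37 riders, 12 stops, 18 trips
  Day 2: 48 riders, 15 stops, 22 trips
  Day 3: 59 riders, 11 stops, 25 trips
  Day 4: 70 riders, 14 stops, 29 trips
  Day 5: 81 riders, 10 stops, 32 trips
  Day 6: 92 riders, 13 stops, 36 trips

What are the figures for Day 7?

103 riders, 9 stops, 39 trips

Riders goes 37, 48, 59, 70, 81, 92 → 103 (+11 each step).
Stops: alternating steps +3, −4, +3, −4, …, so 12, 15, 11, 14, 10, 13 → 9.
Trips — alternating steps +4, +3, +4, +3, …: 18, 22, 25, 29, 32, 36 → 39.
Combining the parts gives 103 riders, 9 stops, 39 trips.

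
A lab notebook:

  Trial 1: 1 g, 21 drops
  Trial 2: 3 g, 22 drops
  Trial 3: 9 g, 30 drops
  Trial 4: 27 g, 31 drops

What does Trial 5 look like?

81 g, 39 drops

G: ×3 each step; 1, 3, 9, 27 → 81.
Drops: 21, 22, 30, 31 → 39 (alternating steps +1, +8, +1, +8, …).
Combining the parts gives 81 g, 39 drops.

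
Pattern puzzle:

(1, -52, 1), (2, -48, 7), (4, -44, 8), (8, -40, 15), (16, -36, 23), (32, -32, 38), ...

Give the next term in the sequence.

(64, -28, 61)

First part — ×2 each step: 1, 2, 4, 8, 16, 32 → 64.
Second part: -52, -48, -44, -40, -36, -32 → -28 (+4 each step).
Third part — each term is the sum of the two before it: 1, 7, 8, 15, 23, 38 → 61.
Putting it together: (64, -28, 61).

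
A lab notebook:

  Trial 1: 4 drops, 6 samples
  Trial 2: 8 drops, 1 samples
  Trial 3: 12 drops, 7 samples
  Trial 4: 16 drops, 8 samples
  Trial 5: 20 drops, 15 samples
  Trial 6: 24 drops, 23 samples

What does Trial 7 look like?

For the drops, +4 each step: 4, 8, 12, 16, 20, 24 → 28.
Samples: each term is the sum of the two before it, so 6, 1, 7, 8, 15, 23 → 38.
Combining the parts gives 28 drops, 38 samples.

28 drops, 38 samples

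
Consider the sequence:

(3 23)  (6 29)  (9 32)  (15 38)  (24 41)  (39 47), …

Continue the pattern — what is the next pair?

For the first component, each term is the sum of the two before it: 3, 6, 9, 15, 24, 39 → 63.
Second component — alternating steps +6, +3, +6, +3, …: 23, 29, 32, 38, 41, 47 → 50.
So the next pair is (63 50).

(63 50)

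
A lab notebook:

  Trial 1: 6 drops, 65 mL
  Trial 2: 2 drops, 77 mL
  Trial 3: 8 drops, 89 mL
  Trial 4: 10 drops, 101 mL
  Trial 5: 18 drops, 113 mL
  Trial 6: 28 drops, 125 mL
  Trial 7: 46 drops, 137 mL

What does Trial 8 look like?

For the drops, each term is the sum of the two before it: 6, 2, 8, 10, 18, 28, 46 → 74.
ML goes 65, 77, 89, 101, 113, 125, 137 → 149 (+12 each step).
Putting it together: 74 drops, 149 mL.

74 drops, 149 mL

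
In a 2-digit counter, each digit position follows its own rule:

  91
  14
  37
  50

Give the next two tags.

First digit — +2 each step, mod 10: 9, 1, 3, 5 → 7 → 9.
Second digit: 1, 4, 7, 0 → 3 → 6 (+3 each step, mod 10).
Putting the parts together: 73 and then 96.

73 then 96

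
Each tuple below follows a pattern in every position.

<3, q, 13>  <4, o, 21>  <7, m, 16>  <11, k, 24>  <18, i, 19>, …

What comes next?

<29, g, 27>

First slot goes 3, 4, 7, 11, 18 → 29 (each term is the sum of the two before it).
Letter: letters move back 2 places in the alphabet; q, o, m, k, i → g.
For the third slot, alternating steps +8, −5, +8, −5, …: 13, 21, 16, 24, 19 → 27.
Combining the parts gives <29, g, 27>.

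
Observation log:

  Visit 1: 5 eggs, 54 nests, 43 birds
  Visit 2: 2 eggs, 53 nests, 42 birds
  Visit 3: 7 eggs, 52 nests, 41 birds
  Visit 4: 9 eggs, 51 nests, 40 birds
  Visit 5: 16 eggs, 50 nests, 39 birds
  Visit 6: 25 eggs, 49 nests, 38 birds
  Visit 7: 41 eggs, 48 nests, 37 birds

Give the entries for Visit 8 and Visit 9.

66 eggs, 47 nests, 36 birds; 107 eggs, 46 nests, 35 birds

Eggs goes 5, 2, 7, 9, 16, 25, 41 → 66 → 107 (each term is the sum of the two before it).
Nests: −1 each step; 54, 53, 52, 51, 50, 49, 48 → 47 → 46.
For the birds, always 11 less than the nests: 43, 42, 41, 40, 39, 38, 37 → 36 → 35.
So the next two rows are 66 eggs, 47 nests, 36 birds and 107 eggs, 46 nests, 35 birds.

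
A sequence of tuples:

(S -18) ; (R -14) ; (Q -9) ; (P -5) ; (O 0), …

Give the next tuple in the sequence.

Letter: letters move back 1 place in the alphabet, so S, R, Q, P, O → N.
Second entry — alternating steps +4, +5, +4, +5, …: -18, -14, -9, -5, 0 → 4.
So the next tuple is (N 4).

(N 4)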